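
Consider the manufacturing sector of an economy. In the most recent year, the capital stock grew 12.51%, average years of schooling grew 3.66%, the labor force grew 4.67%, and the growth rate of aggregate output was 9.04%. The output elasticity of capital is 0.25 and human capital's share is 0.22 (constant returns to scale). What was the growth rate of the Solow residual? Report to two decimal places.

Labor's share = 1 − 0.25 − 0.22 = 0.53.
The capital stock: 0.25 × 12.51 = 3.1275 pp.
Average years of schooling: 0.22 × 3.66 = 0.8052 pp.
The labor force: 0.53 × 4.67 = 2.4751 pp.
TFP growth = 9.04 − 6.4078 = 2.6322%.

2.63%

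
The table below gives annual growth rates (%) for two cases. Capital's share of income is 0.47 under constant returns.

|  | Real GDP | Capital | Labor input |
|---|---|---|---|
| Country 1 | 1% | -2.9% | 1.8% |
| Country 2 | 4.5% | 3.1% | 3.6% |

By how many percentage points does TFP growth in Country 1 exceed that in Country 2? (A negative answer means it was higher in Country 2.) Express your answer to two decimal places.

0.27 percentage points

Labor's share = 1 − 0.47 = 0.53.
Country 1: TFP = 1 + 1.363 − 0.954 = 1.409%.
Country 2: TFP = 4.5 − 1.457 − 1.908 = 1.135%.
Difference = 1.409 − (1.135) = 0.274 pp.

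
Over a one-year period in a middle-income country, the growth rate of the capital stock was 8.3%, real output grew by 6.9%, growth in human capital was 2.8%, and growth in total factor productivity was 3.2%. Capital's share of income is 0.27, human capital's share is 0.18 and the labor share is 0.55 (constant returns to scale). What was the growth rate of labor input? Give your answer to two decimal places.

Labor input growth was 1.74%.

Labor's share = 1 − 0.27 − 0.18 = 0.55.
gY = gA + 0.27×8.3 + 0.18×2.8 + 0.55×g.
0.55×g = 6.9 − 3.2 − 2.745 = 0.955.
g = 0.955 / 0.55 = 1.7364%.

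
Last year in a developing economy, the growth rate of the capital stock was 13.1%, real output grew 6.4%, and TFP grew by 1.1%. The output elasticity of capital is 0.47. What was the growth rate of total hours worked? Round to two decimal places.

-1.62%

Labor's share = 1 − 0.47 = 0.53.
gY = gA + 0.47×13.1 + 0.53×g.
0.53×g = 6.4 − 1.1 − 6.157 = -0.857.
g = -0.857 / 0.53 = -1.617%.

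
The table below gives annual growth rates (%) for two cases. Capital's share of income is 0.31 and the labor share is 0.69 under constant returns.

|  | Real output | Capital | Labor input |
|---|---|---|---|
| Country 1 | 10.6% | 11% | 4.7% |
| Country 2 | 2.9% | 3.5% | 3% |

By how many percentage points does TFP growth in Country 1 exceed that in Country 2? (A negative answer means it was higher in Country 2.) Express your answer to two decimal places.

Labor's share = 1 − 0.31 = 0.69.
Country 1: TFP = 10.6 − 3.41 − 3.243 = 3.947%.
Country 2: TFP = 2.9 − 1.085 − 2.07 = -0.255%.
Difference = 3.947 − (-0.255) = 4.202 pp.

4.20 percentage points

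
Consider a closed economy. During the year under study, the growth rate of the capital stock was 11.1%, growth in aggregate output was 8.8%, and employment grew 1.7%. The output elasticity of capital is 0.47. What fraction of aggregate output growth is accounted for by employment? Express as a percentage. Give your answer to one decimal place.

Labor's share = 1 − 0.47 = 0.53.
Employment contributed 0.53 × 1.7 = 0.901 pp.
Share of growth = 0.901 / 8.8 × 100 = 10.239%.

Employment accounted for 10.2% of growth.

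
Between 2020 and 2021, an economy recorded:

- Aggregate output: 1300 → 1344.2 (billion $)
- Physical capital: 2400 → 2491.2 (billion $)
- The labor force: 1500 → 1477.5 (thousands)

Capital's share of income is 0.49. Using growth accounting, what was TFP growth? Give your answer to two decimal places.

TFP growth was 2.30%.

Aggregate output growth = (1344.2 − 1300) / 1300 = 3.4%.
Physical capital growth = (2491.2 − 2400) / 2400 = 3.8%.
The labor force growth = (1477.5 − 1500) / 1500 = -1.5%.
Labor's share = 1 − 0.49 = 0.51.
Physical capital: 0.49 × 3.8 = 1.862 pp.
The labor force: 0.51 × (-1.5) = -0.765 pp.
TFP growth = 3.4 − 1.097 = 2.303%.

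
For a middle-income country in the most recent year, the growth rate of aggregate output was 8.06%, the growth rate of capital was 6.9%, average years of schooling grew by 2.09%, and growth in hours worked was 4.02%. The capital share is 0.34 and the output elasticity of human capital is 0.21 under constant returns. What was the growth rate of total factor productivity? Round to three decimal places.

Labor's share = 1 − 0.34 − 0.21 = 0.45.
Capital: 0.34 × 6.9 = 2.346 pp.
Average years of schooling: 0.21 × 2.09 = 0.4389 pp.
Hours worked: 0.45 × 4.02 = 1.809 pp.
TFP growth = 8.06 − 4.5939 = 3.4661%.

Total factor productivity grew 3.466%.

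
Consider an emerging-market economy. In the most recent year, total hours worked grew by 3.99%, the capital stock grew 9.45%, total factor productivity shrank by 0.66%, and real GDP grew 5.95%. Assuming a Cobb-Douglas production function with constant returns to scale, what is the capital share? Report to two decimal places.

gY = gA + α·gK + (1−α)·gL, so gY − gA − gL = α(gK − gL).
5.95 + 0.66 − 3.99 = α × (9.45 − 3.99).
2.62 = 5.46 α, so α = 0.4799.

The capital share is 0.48.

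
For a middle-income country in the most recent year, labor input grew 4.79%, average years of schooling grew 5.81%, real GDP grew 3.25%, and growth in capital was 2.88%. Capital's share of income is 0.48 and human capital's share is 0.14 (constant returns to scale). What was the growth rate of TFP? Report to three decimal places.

-0.766%

Labor's share = 1 − 0.48 − 0.14 = 0.38.
Capital: 0.48 × 2.88 = 1.3824 pp.
Average years of schooling: 0.14 × 5.81 = 0.8134 pp.
Labor input: 0.38 × 4.79 = 1.8202 pp.
TFP growth = 3.25 − 4.016 = -0.766%.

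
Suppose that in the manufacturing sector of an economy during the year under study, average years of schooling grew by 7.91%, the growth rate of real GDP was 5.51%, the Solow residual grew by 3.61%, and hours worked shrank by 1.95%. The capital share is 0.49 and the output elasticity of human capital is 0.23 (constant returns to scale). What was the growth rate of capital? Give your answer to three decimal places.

1.279%

Labor's share = 1 − 0.49 − 0.23 = 0.28.
gY = gA + 0.23×7.91 + 0.28×(-1.95) + 0.49×g.
0.49×g = 5.51 − 3.61 − 1.2733 = 0.6267.
g = 0.6267 / 0.49 = 1.27898%.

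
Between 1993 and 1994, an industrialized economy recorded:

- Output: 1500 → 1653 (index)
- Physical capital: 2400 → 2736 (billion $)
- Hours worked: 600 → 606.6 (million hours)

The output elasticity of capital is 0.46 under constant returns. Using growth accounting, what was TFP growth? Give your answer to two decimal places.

Output growth = (1653 − 1500) / 1500 = 10.2%.
Physical capital growth = (2736 − 2400) / 2400 = 14%.
Hours worked growth = (606.6 − 600) / 600 = 1.1%.
Labor's share = 1 − 0.46 = 0.54.
Physical capital: 0.46 × 14 = 6.44 pp.
Hours worked: 0.54 × 1.1 = 0.594 pp.
TFP growth = 10.2 − 7.034 = 3.166%.

TFP grew 3.17%.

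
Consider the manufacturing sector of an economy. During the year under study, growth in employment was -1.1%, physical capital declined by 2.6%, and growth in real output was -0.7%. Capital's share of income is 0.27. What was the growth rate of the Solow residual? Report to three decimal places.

The Solow residual grew 0.805%.

Labor's share = 1 − 0.27 = 0.73.
Physical capital: 0.27 × (-2.6) = -0.702 pp.
Employment: 0.73 × (-1.1) = -0.803 pp.
TFP growth = -0.7 + 1.505 = 0.805%.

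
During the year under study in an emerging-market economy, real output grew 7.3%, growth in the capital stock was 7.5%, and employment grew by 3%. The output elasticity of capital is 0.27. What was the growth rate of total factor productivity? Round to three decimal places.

3.085%

Labor's share = 1 − 0.27 = 0.73.
The capital stock: 0.27 × 7.5 = 2.025 pp.
Employment: 0.73 × 3 = 2.19 pp.
TFP growth = 7.3 − 4.215 = 3.085%.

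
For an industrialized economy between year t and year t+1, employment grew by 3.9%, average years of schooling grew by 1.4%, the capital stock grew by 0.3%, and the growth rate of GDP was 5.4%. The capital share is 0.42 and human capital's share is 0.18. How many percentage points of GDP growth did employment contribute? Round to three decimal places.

1.560

Labor's share = 1 − 0.42 − 0.18 = 0.4.
Contribution = share × growth = 0.4 × 3.9 = 1.56 pp.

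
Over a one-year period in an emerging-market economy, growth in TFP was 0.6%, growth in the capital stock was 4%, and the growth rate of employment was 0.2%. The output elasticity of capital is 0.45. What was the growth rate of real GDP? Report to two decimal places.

2.51%

Labor's share = 1 − 0.45 = 0.55.
The capital stock: 0.45 × 4 = 1.8 pp.
Employment: 0.55 × 0.2 = 0.11 pp.
Output growth = 0.6 + 1.91 = 2.51%.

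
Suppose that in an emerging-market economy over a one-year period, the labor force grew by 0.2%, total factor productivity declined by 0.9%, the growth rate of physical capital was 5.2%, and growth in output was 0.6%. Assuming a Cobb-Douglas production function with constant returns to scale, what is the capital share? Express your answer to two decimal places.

gY = gA + α·gK + (1−α)·gL, so gY − gA − gL = α(gK − gL).
0.6 + 0.9 − 0.2 = α × (5.2 − 0.2).
1.3 = 5 α, so α = 0.26.

The capital share is 0.26.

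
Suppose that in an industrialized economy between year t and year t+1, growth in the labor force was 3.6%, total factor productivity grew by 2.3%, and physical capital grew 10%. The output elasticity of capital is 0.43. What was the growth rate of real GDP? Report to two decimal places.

Real GDP grew 8.65%.

Labor's share = 1 − 0.43 = 0.57.
Physical capital: 0.43 × 10 = 4.3 pp.
The labor force: 0.57 × 3.6 = 2.052 pp.
Output growth = 2.3 + 6.352 = 8.652%.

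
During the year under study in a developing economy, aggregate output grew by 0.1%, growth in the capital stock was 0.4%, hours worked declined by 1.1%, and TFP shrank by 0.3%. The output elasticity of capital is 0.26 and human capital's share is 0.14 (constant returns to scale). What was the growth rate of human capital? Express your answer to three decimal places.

Labor's share = 1 − 0.26 − 0.14 = 0.6.
gY = gA + 0.26×0.4 + 0.6×(-1.1) + 0.14×g.
0.14×g = 0.1 + 0.3 + 0.556 = 0.956.
g = 0.956 / 0.14 = 6.82857%.

6.829%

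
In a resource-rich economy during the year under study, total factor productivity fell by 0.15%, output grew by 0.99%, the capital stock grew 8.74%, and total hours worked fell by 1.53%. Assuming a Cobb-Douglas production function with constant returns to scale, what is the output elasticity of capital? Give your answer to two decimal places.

gY = gA + α·gK + (1−α)·gL, so gY − gA − gL = α(gK − gL).
0.99 + 0.15 + 1.53 = α × (8.74 − (-1.53)).
2.67 = 10.27 α, so α = 0.26.

0.26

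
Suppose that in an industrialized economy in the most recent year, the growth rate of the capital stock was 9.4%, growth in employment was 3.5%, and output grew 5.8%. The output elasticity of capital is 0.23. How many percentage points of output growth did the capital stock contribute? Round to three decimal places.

2.162 percentage points

Contribution = share × growth = 0.23 × 9.4 = 2.162 pp.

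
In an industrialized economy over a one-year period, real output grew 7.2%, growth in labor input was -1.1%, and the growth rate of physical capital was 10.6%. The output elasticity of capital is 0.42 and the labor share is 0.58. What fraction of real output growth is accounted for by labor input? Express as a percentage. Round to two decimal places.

Labor input accounted for -8.86% of growth.

Labor's share = 1 − 0.42 = 0.58.
Labor input contributed 0.58 × (-1.1) = -0.638 pp.
Share of growth = -0.638 / 7.2 × 100 = -8.8611%.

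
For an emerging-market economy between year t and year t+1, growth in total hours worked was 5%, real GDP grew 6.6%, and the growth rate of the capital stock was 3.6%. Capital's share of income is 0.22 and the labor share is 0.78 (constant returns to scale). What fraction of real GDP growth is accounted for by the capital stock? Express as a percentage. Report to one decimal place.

12.0%

The capital stock contributed 0.22 × 3.6 = 0.792 pp.
Share of growth = 0.792 / 6.6 × 100 = 12%.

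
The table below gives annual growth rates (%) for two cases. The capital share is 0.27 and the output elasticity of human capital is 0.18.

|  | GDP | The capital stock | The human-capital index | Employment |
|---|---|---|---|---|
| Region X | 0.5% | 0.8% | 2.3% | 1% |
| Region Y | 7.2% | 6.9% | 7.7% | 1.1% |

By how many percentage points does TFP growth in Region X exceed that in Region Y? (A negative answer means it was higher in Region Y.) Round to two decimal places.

Labor's share = 1 − 0.27 − 0.18 = 0.55.
Region X: TFP = 0.5 − 0.216 − 0.414 − 0.55 = -0.68%.
Region Y: TFP = 7.2 − 1.863 − 1.386 − 0.605 = 3.346%.
Difference = -0.68 − (3.346) = -4.026 pp.

-4.03 percentage points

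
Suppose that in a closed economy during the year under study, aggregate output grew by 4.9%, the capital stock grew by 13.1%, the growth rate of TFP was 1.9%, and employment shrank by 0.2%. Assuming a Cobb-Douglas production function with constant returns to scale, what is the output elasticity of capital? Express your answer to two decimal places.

0.24

gY = gA + α·gK + (1−α)·gL, so gY − gA − gL = α(gK − gL).
4.9 − 1.9 + 0.2 = α × (13.1 − (-0.2)).
3.2 = 13.3 α, so α = 0.2406.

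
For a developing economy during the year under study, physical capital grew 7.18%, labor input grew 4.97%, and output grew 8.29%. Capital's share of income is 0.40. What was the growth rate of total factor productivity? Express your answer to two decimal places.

Labor's share = 1 − 0.4 = 0.6.
Physical capital: 0.4 × 7.18 = 2.872 pp.
Labor input: 0.6 × 4.97 = 2.982 pp.
TFP growth = 8.29 − 5.854 = 2.436%.

Total factor productivity grew 2.44%.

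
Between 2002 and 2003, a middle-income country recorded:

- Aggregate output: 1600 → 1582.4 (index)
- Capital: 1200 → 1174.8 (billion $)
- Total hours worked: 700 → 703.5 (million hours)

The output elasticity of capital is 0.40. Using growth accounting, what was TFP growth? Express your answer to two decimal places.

Aggregate output growth = (1582.4 − 1600) / 1600 = -1.1%.
Capital growth = (1174.8 − 1200) / 1200 = -2.1%.
Total hours worked growth = (703.5 − 700) / 700 = 0.5%.
Labor's share = 1 − 0.4 = 0.6.
Capital: 0.4 × (-2.1) = -0.84 pp.
Total hours worked: 0.6 × 0.5 = 0.3 pp.
TFP growth = -1.1 + 0.54 = -0.56%.

-0.56%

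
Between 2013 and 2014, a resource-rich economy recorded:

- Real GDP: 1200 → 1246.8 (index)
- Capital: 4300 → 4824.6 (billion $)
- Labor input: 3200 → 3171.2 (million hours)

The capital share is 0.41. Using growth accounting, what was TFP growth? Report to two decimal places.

Real GDP growth = (1246.8 − 1200) / 1200 = 3.9%.
Capital growth = (4824.6 − 4300) / 4300 = 12.2%.
Labor input growth = (3171.2 − 3200) / 3200 = -0.9%.
Labor's share = 1 − 0.41 = 0.59.
Capital: 0.41 × 12.2 = 5.002 pp.
Labor input: 0.59 × (-0.9) = -0.531 pp.
TFP growth = 3.9 − 4.471 = -0.571%.

-0.57%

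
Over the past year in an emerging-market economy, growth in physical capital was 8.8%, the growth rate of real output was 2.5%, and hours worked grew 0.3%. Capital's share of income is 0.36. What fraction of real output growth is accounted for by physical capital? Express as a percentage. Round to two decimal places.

Physical capital contributed 0.36 × 8.8 = 3.168 pp.
Share of growth = 3.168 / 2.5 × 100 = 126.72%.

126.72%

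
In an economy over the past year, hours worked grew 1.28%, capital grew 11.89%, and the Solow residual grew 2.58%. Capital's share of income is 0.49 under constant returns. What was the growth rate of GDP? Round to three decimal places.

Labor's share = 1 − 0.49 = 0.51.
Capital: 0.49 × 11.89 = 5.8261 pp.
Hours worked: 0.51 × 1.28 = 0.6528 pp.
Output growth = 2.58 + 6.4789 = 9.0589%.

GDP growth was 9.059%.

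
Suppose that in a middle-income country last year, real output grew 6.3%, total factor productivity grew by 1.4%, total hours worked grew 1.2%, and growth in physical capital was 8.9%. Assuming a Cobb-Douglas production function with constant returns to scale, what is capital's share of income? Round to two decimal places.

Capital's share of income is 0.48.

gY = gA + α·gK + (1−α)·gL, so gY − gA − gL = α(gK − gL).
6.3 − 1.4 − 1.2 = α × (8.9 − 1.2).
3.7 = 7.7 α, so α = 0.4805.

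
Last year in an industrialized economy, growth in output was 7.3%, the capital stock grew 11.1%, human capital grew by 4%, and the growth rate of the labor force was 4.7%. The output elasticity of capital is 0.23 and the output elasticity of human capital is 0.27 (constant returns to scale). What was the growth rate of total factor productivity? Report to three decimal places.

Labor's share = 1 − 0.23 − 0.27 = 0.5.
The capital stock: 0.23 × 11.1 = 2.553 pp.
Human capital: 0.27 × 4 = 1.08 pp.
The labor force: 0.5 × 4.7 = 2.35 pp.
TFP growth = 7.3 − 5.983 = 1.317%.

Total factor productivity grew 1.317%.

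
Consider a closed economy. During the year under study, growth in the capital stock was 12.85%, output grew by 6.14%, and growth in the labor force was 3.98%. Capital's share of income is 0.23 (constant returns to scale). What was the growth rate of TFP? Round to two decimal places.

TFP grew 0.12%.

Labor's share = 1 − 0.23 = 0.77.
The capital stock: 0.23 × 12.85 = 2.9555 pp.
The labor force: 0.77 × 3.98 = 3.0646 pp.
TFP growth = 6.14 − 6.0201 = 0.1199%.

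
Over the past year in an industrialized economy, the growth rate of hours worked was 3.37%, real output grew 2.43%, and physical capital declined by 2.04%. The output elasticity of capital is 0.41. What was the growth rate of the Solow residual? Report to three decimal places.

Labor's share = 1 − 0.41 = 0.59.
Physical capital: 0.41 × (-2.04) = -0.8364 pp.
Hours worked: 0.59 × 3.37 = 1.9883 pp.
TFP growth = 2.43 − 1.1519 = 1.2781%.

1.278%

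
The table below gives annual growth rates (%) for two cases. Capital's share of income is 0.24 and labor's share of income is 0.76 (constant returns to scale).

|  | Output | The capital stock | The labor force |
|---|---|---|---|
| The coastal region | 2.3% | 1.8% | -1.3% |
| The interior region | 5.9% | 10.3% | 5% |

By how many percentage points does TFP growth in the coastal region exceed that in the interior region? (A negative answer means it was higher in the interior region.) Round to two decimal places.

Labor's share = 1 − 0.24 = 0.76.
The coastal region: TFP = 2.3 − 0.432 + 0.988 = 2.856%.
The interior region: TFP = 5.9 − 2.472 − 3.8 = -0.372%.
Difference = 2.856 − (-0.372) = 3.228 pp.

3.23 percentage points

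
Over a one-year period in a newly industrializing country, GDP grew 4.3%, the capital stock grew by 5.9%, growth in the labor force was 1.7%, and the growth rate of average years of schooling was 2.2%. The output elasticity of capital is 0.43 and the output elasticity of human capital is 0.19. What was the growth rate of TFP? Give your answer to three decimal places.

Labor's share = 1 − 0.43 − 0.19 = 0.38.
The capital stock: 0.43 × 5.9 = 2.537 pp.
Average years of schooling: 0.19 × 2.2 = 0.418 pp.
The labor force: 0.38 × 1.7 = 0.646 pp.
TFP growth = 4.3 − 3.601 = 0.699%.

0.699%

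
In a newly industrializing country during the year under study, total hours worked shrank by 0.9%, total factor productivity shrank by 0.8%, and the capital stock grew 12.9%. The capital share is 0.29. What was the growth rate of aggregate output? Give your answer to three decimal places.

2.302%

Labor's share = 1 − 0.29 = 0.71.
The capital stock: 0.29 × 12.9 = 3.741 pp.
Total hours worked: 0.71 × (-0.9) = -0.639 pp.
Output growth = -0.8 + 3.102 = 2.302%.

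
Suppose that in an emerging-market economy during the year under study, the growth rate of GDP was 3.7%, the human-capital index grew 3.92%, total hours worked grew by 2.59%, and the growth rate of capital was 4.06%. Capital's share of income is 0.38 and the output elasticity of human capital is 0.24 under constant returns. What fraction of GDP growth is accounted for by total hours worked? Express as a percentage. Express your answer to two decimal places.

Total hours worked accounted for 26.60% of growth.

Labor's share = 1 − 0.38 − 0.24 = 0.38.
Total hours worked contributed 0.38 × 2.59 = 0.9842 pp.
Share of growth = 0.9842 / 3.7 × 100 = 26.6%.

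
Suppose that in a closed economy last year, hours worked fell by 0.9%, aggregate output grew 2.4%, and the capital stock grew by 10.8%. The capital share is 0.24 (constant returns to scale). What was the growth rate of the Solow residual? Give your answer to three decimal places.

Labor's share = 1 − 0.24 = 0.76.
The capital stock: 0.24 × 10.8 = 2.592 pp.
Hours worked: 0.76 × (-0.9) = -0.684 pp.
TFP growth = 2.4 − 1.908 = 0.492%.

0.492%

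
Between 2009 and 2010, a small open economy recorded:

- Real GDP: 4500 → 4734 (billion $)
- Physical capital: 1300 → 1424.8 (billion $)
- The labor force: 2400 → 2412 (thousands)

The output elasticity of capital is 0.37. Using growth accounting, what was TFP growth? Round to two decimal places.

1.33%

Real GDP growth = (4734 − 4500) / 4500 = 5.2%.
Physical capital growth = (1424.8 − 1300) / 1300 = 9.6%.
The labor force growth = (2412 − 2400) / 2400 = 0.5%.
Labor's share = 1 − 0.37 = 0.63.
Physical capital: 0.37 × 9.6 = 3.552 pp.
The labor force: 0.63 × 0.5 = 0.315 pp.
TFP growth = 5.2 − 3.867 = 1.333%.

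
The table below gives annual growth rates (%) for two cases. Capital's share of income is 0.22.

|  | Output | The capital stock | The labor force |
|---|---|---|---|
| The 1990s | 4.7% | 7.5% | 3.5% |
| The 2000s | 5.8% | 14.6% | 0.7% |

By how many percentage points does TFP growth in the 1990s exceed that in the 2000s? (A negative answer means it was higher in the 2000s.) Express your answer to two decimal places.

-1.72 percentage points

Labor's share = 1 − 0.22 = 0.78.
The 1990s: TFP = 4.7 − 1.65 − 2.73 = 0.32%.
The 2000s: TFP = 5.8 − 3.212 − 0.546 = 2.042%.
Difference = 0.32 − (2.042) = -1.722 pp.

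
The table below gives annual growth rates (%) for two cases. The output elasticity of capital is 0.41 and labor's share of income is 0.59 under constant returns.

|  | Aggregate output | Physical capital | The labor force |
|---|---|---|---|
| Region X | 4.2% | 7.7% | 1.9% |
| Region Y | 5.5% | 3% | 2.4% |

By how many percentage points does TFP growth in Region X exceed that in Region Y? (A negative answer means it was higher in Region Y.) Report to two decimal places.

-2.93 percentage points

Labor's share = 1 − 0.41 = 0.59.
Region X: TFP = 4.2 − 3.157 − 1.121 = -0.078%.
Region Y: TFP = 5.5 − 1.23 − 1.416 = 2.854%.
Difference = -0.078 − (2.854) = -2.932 pp.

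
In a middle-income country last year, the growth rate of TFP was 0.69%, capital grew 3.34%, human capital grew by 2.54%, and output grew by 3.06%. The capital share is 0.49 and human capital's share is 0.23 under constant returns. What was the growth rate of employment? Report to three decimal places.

Labor's share = 1 − 0.49 − 0.23 = 0.28.
gY = gA + 0.49×3.34 + 0.23×2.54 + 0.28×g.
0.28×g = 3.06 − 0.69 − 2.2208 = 0.1492.
g = 0.1492 / 0.28 = 0.53286%.

Employment grew 0.533%.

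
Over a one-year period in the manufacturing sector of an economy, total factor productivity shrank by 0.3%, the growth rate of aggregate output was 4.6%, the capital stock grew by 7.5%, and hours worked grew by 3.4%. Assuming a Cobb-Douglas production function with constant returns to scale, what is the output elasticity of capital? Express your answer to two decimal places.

0.37

gY = gA + α·gK + (1−α)·gL, so gY − gA − gL = α(gK − gL).
4.6 + 0.3 − 3.4 = α × (7.5 − 3.4).
1.5 = 4.1 α, so α = 0.3659.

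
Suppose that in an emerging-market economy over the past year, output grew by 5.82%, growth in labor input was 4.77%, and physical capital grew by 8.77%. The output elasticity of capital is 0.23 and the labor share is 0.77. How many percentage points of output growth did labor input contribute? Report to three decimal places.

Labor's share = 1 − 0.23 = 0.77.
Contribution = share × growth = 0.77 × 4.77 = 3.6729 pp.

3.673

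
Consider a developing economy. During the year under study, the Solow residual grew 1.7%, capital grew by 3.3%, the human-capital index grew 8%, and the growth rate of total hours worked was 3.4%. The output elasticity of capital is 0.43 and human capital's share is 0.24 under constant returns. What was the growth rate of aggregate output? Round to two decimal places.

Labor's share = 1 − 0.43 − 0.24 = 0.33.
Capital: 0.43 × 3.3 = 1.419 pp.
The human-capital index: 0.24 × 8 = 1.92 pp.
Total hours worked: 0.33 × 3.4 = 1.122 pp.
Output growth = 1.7 + 4.461 = 6.161%.

Aggregate output growth was 6.16%.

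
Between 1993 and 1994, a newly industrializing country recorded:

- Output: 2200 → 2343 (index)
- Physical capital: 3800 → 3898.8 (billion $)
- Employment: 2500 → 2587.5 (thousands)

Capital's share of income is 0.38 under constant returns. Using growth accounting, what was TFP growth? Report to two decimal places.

Output growth = (2343 − 2200) / 2200 = 6.5%.
Physical capital growth = (3898.8 − 3800) / 3800 = 2.6%.
Employment growth = (2587.5 − 2500) / 2500 = 3.5%.
Labor's share = 1 − 0.38 = 0.62.
Physical capital: 0.38 × 2.6 = 0.988 pp.
Employment: 0.62 × 3.5 = 2.17 pp.
TFP growth = 6.5 − 3.158 = 3.342%.

3.34%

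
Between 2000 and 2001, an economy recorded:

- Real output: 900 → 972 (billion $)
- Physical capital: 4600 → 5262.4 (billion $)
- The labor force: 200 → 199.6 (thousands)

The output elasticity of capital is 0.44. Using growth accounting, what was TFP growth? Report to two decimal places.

1.78%

Real output growth = (972 − 900) / 900 = 8%.
Physical capital growth = (5262.4 − 4600) / 4600 = 14.4%.
The labor force growth = (199.6 − 200) / 200 = -0.2%.
Labor's share = 1 − 0.44 = 0.56.
Physical capital: 0.44 × 14.4 = 6.336 pp.
The labor force: 0.56 × (-0.2) = -0.112 pp.
TFP growth = 8 − 6.224 = 1.776%.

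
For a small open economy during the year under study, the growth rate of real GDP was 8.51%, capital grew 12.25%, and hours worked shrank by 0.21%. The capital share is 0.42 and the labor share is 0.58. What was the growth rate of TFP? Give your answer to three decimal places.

3.487%

Labor's share = 1 − 0.42 = 0.58.
Capital: 0.42 × 12.25 = 5.145 pp.
Hours worked: 0.58 × (-0.21) = -0.1218 pp.
TFP growth = 8.51 − 5.0232 = 3.4868%.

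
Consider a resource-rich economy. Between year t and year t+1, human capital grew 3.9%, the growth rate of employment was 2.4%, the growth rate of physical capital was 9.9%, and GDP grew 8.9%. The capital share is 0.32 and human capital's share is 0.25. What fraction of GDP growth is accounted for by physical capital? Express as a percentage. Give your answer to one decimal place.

35.6%

Physical capital contributed 0.32 × 9.9 = 3.168 pp.
Share of growth = 3.168 / 8.9 × 100 = 35.596%.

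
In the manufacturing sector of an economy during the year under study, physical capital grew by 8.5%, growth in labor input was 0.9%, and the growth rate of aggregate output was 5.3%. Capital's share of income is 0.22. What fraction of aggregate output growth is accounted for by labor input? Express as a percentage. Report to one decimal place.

13.2%

Labor's share = 1 − 0.22 = 0.78.
Labor input contributed 0.78 × 0.9 = 0.702 pp.
Share of growth = 0.702 / 5.3 × 100 = 13.245%.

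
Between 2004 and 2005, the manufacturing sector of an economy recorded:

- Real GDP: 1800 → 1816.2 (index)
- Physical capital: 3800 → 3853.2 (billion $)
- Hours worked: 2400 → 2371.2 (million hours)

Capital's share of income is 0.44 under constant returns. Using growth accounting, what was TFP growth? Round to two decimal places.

Real GDP growth = (1816.2 − 1800) / 1800 = 0.9%.
Physical capital growth = (3853.2 − 3800) / 3800 = 1.4%.
Hours worked growth = (2371.2 − 2400) / 2400 = -1.2%.
Labor's share = 1 − 0.44 = 0.56.
Physical capital: 0.44 × 1.4 = 0.616 pp.
Hours worked: 0.56 × (-1.2) = -0.672 pp.
TFP growth = 0.9 + 0.056 = 0.956%.

TFP growth was 0.96%.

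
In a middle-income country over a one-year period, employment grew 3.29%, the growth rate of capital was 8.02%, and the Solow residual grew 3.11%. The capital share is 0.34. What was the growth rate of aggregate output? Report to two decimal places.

Labor's share = 1 − 0.34 = 0.66.
Capital: 0.34 × 8.02 = 2.7268 pp.
Employment: 0.66 × 3.29 = 2.1714 pp.
Output growth = 3.11 + 4.8982 = 8.0082%.

Aggregate output growth was 8.01%.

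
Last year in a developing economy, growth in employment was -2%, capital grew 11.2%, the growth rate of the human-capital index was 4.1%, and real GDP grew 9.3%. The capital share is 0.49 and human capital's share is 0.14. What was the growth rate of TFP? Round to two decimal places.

Labor's share = 1 − 0.49 − 0.14 = 0.37.
Capital: 0.49 × 11.2 = 5.488 pp.
The human-capital index: 0.14 × 4.1 = 0.574 pp.
Employment: 0.37 × (-2) = -0.74 pp.
TFP growth = 9.3 − 5.322 = 3.978%.

3.98%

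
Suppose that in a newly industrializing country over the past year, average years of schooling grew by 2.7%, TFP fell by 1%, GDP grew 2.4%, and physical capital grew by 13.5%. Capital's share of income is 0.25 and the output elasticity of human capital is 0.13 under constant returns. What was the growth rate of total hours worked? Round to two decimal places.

Labor's share = 1 − 0.25 − 0.13 = 0.62.
gY = gA + 0.25×13.5 + 0.13×2.7 + 0.62×g.
0.62×g = 2.4 + 1 − 3.726 = -0.326.
g = -0.326 / 0.62 = -0.5258%.

-0.53%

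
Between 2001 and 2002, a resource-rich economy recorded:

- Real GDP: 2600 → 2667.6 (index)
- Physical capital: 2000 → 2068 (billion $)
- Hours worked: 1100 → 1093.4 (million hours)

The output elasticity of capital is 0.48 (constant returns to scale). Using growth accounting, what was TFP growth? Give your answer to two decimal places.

Real GDP growth = (2667.6 − 2600) / 2600 = 2.6%.
Physical capital growth = (2068 − 2000) / 2000 = 3.4%.
Hours worked growth = (1093.4 − 1100) / 1100 = -0.6%.
Labor's share = 1 − 0.48 = 0.52.
Physical capital: 0.48 × 3.4 = 1.632 pp.
Hours worked: 0.52 × (-0.6) = -0.312 pp.
TFP growth = 2.6 − 1.32 = 1.28%.

1.28%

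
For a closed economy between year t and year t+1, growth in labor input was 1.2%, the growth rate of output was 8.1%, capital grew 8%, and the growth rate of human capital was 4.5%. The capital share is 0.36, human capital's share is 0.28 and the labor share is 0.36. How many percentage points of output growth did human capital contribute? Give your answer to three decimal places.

Contribution = share × growth = 0.28 × 4.5 = 1.26 pp.

1.260 pp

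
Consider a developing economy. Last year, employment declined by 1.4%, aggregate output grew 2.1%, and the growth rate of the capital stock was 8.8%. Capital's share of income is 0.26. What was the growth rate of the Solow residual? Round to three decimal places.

The Solow residual grew 0.848%.

Labor's share = 1 − 0.26 = 0.74.
The capital stock: 0.26 × 8.8 = 2.288 pp.
Employment: 0.74 × (-1.4) = -1.036 pp.
TFP growth = 2.1 − 1.252 = 0.848%.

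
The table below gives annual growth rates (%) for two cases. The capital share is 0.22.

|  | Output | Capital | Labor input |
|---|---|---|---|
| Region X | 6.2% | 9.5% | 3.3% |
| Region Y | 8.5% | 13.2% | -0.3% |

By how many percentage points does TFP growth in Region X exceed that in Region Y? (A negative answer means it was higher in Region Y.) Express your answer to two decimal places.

-4.29 percentage points

Labor's share = 1 − 0.22 = 0.78.
Region X: TFP = 6.2 − 2.09 − 2.574 = 1.536%.
Region Y: TFP = 8.5 − 2.904 + 0.234 = 5.83%.
Difference = 1.536 − (5.83) = -4.294 pp.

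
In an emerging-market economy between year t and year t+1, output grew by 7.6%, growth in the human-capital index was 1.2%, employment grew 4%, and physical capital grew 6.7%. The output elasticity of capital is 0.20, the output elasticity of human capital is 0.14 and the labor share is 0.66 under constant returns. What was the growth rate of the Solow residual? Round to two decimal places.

Labor's share = 1 − 0.2 − 0.14 = 0.66.
Physical capital: 0.2 × 6.7 = 1.34 pp.
The human-capital index: 0.14 × 1.2 = 0.168 pp.
Employment: 0.66 × 4 = 2.64 pp.
TFP growth = 7.6 − 4.148 = 3.452%.

3.45%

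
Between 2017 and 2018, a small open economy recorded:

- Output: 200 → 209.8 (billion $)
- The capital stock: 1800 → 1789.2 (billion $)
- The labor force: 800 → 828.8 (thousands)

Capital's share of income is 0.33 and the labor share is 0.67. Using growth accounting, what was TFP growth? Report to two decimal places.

Output growth = (209.8 − 200) / 200 = 4.9%.
The capital stock growth = (1789.2 − 1800) / 1800 = -0.6%.
The labor force growth = (828.8 − 800) / 800 = 3.6%.
Labor's share = 1 − 0.33 = 0.67.
The capital stock: 0.33 × (-0.6) = -0.198 pp.
The labor force: 0.67 × 3.6 = 2.412 pp.
TFP growth = 4.9 − 2.214 = 2.686%.

2.69%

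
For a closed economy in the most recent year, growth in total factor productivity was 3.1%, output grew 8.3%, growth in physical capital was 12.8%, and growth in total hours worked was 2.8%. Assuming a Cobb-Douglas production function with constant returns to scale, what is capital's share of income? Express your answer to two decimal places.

gY = gA + α·gK + (1−α)·gL, so gY − gA − gL = α(gK − gL).
8.3 − 3.1 − 2.8 = α × (12.8 − 2.8).
2.4 = 10 α, so α = 0.24.

Capital's share of income is 0.24.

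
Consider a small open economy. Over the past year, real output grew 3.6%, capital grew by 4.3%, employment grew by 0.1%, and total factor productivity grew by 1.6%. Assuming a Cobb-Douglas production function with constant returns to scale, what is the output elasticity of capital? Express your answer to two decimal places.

0.45

gY = gA + α·gK + (1−α)·gL, so gY − gA − gL = α(gK − gL).
3.6 − 1.6 − 0.1 = α × (4.3 − 0.1).
1.9 = 4.2 α, so α = 0.4524.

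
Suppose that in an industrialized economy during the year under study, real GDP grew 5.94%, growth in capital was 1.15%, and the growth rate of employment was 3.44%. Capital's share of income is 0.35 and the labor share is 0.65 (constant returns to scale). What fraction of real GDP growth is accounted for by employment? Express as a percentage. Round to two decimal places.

Employment accounted for 37.64% of growth.

Labor's share = 1 − 0.35 = 0.65.
Employment contributed 0.65 × 3.44 = 2.236 pp.
Share of growth = 2.236 / 5.94 × 100 = 37.6431%.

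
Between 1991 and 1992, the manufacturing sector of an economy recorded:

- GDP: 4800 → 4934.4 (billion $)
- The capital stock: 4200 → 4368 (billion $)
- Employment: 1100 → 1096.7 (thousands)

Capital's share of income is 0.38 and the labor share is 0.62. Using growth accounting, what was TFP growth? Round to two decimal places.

1.47%

GDP growth = (4934.4 − 4800) / 4800 = 2.8%.
The capital stock growth = (4368 − 4200) / 4200 = 4%.
Employment growth = (1096.7 − 1100) / 1100 = -0.3%.
Labor's share = 1 − 0.38 = 0.62.
The capital stock: 0.38 × 4 = 1.52 pp.
Employment: 0.62 × (-0.3) = -0.186 pp.
TFP growth = 2.8 − 1.334 = 1.466%.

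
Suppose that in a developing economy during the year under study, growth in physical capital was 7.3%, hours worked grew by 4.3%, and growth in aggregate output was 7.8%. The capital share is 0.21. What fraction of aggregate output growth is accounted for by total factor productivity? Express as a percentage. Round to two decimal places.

Total factor productivity accounted for 36.79% of growth.

Labor's share = 1 − 0.21 = 0.79.
Physical capital: 0.21 × 7.3 = 1.533 pp.
Hours worked: 0.79 × 4.3 = 3.397 pp.
TFP growth = 7.8 − 4.93 = 2.87%.
TFP share of growth = 2.87 / 7.8 × 100 = 36.7949%.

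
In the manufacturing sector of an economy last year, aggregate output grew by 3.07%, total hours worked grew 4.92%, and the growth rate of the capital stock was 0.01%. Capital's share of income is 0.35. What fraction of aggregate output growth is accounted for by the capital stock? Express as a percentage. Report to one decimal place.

0.1%

The capital stock contributed 0.35 × 0.01 = 0.0035 pp.
Share of growth = 0.0035 / 3.07 × 100 = 0.114%.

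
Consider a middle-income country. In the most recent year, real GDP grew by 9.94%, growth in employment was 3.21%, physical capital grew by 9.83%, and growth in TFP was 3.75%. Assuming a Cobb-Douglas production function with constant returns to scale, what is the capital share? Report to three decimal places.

0.450

gY = gA + α·gK + (1−α)·gL, so gY − gA − gL = α(gK − gL).
9.94 − 3.75 − 3.21 = α × (9.83 − 3.21).
2.98 = 6.62 α, so α = 0.45015.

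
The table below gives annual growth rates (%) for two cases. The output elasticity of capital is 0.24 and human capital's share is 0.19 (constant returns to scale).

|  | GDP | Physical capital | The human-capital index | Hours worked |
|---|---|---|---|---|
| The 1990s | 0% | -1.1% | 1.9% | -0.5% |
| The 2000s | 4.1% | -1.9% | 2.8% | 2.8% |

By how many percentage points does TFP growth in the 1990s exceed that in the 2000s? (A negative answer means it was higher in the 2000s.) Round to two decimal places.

-2.24 percentage points

Labor's share = 1 − 0.24 − 0.19 = 0.57.
The 1990s: TFP = 0 + 0.264 − 0.361 + 0.285 = 0.188%.
The 2000s: TFP = 4.1 + 0.456 − 0.532 − 1.596 = 2.428%.
Difference = 0.188 − (2.428) = -2.24 pp.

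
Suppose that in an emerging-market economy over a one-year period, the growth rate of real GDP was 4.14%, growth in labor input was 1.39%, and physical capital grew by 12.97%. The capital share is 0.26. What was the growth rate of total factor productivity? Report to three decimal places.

Labor's share = 1 − 0.26 = 0.74.
Physical capital: 0.26 × 12.97 = 3.3722 pp.
Labor input: 0.74 × 1.39 = 1.0286 pp.
TFP growth = 4.14 − 4.4008 = -0.2608%.

-0.261%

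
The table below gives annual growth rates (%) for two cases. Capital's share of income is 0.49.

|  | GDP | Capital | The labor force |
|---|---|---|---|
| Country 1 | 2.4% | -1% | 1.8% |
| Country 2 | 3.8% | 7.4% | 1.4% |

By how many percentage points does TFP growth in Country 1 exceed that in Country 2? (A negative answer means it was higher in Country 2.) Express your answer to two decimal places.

2.51 percentage points

Labor's share = 1 − 0.49 = 0.51.
Country 1: TFP = 2.4 + 0.49 − 0.918 = 1.972%.
Country 2: TFP = 3.8 − 3.626 − 0.714 = -0.54%.
Difference = 1.972 − (-0.54) = 2.512 pp.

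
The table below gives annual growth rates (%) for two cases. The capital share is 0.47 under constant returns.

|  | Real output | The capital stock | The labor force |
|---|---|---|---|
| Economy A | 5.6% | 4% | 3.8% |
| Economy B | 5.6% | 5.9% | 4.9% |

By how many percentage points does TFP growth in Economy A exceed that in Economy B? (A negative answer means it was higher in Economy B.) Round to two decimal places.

1.48 percentage points

Labor's share = 1 − 0.47 = 0.53.
Economy A: TFP = 5.6 − 1.88 − 2.014 = 1.706%.
Economy B: TFP = 5.6 − 2.773 − 2.597 = 0.23%.
Difference = 1.706 − (0.23) = 1.476 pp.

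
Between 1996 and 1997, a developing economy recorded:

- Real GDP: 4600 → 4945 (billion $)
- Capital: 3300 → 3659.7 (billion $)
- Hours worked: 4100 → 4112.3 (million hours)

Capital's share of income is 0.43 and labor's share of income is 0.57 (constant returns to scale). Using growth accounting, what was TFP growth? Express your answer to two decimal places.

2.64%

Real GDP growth = (4945 − 4600) / 4600 = 7.5%.
Capital growth = (3659.7 − 3300) / 3300 = 10.9%.
Hours worked growth = (4112.3 − 4100) / 4100 = 0.3%.
Labor's share = 1 − 0.43 = 0.57.
Capital: 0.43 × 10.9 = 4.687 pp.
Hours worked: 0.57 × 0.3 = 0.171 pp.
TFP growth = 7.5 − 4.858 = 2.642%.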